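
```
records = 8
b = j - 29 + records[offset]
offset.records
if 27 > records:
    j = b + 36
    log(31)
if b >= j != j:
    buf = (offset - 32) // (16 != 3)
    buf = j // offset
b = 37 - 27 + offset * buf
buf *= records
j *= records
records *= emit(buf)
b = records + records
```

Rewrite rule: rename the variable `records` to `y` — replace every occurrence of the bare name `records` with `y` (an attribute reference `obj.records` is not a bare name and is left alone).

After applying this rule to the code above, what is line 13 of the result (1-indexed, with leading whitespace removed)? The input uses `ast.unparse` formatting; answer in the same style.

Transformed code:
y = 8
b = j - 29 + y[offset]
offset.records
if 27 > y:
    j = b + 36
    log(31)
if b >= j != j:
    buf = (offset - 32) // (16 != 3)
    buf = j // offset
b = 37 - 27 + offset * buf
buf *= y
j *= y
y *= emit(buf)
b = y + y

y *= emit(buf)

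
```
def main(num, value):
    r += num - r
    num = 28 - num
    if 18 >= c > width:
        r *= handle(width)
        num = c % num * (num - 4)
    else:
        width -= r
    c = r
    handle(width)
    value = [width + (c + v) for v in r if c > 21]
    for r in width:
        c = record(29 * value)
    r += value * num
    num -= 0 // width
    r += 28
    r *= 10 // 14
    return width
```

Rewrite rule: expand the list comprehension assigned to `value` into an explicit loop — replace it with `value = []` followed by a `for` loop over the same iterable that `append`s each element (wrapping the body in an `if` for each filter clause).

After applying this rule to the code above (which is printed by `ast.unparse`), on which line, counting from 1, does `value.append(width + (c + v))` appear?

Transformed code:
def main(num, value):
    r += num - r
    num = 28 - num
    if 18 >= c > width:
        r *= handle(width)
        num = c % num * (num - 4)
    else:
        width -= r
    c = r
    handle(width)
    value = []
    for v in r:
        if c > 21:
            value.append(width + (c + v))
    for r in width:
        c = record(29 * value)
    r += value * num
    num -= 0 // width
    r += 28
    r *= 10 // 14
    return width

14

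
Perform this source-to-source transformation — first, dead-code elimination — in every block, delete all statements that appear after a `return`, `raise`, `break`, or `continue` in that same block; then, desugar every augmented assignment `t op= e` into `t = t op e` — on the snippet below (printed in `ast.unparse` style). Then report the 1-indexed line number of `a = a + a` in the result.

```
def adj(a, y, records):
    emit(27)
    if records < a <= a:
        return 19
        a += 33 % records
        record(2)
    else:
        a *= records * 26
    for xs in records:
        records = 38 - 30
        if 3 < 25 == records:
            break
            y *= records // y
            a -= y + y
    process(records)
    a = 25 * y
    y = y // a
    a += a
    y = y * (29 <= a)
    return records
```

14

Transformed code:
def adj(a, y, records):
    emit(27)
    if records < a <= a:
        return 19
    else:
        a = a * (records * 26)
    for xs in records:
        records = 38 - 30
        if 3 < 25 == records:
            break
    process(records)
    a = 25 * y
    y = y // a
    a = a + a
    y = y * (29 <= a)
    return records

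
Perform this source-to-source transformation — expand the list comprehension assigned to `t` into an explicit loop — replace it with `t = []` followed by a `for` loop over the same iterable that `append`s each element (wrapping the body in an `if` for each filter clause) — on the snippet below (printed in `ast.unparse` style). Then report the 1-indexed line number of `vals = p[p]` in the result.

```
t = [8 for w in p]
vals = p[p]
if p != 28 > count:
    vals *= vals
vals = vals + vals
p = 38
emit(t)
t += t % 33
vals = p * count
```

4

Transformed code:
t = []
for w in p:
    t.append(8)
vals = p[p]
if p != 28 > count:
    vals *= vals
vals = vals + vals
p = 38
emit(t)
t += t % 33
vals = p * count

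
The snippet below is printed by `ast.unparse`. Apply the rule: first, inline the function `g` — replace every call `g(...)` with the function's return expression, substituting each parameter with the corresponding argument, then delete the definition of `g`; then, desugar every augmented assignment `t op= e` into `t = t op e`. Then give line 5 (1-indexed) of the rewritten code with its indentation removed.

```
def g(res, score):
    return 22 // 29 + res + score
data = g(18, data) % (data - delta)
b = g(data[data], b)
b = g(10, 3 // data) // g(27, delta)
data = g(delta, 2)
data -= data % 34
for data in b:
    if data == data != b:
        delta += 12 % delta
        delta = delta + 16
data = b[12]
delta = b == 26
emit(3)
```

Transformed code:
data = (22 // 29 + 18 + data) % (data - delta)
b = 22 // 29 + data[data] + b
b = (22 // 29 + 10 + 3 // data) // (22 // 29 + 27 + delta)
data = 22 // 29 + delta + 2
data = data - data % 34
for data in b:
    if data == data != b:
        delta = delta + 12 % delta
        delta = delta + 16
data = b[12]
delta = b == 26
emit(3)

data = data - data % 34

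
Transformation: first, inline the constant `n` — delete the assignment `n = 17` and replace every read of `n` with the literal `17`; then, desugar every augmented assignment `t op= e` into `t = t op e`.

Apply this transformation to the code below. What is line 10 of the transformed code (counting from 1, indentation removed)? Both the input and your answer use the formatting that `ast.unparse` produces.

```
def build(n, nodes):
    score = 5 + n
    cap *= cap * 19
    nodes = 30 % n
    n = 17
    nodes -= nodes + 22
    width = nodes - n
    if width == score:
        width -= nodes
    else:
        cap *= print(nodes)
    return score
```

Transformed code:
def build(n, nodes):
    score = 5 + 17
    cap = cap * (cap * 19)
    nodes = 30 % 17
    nodes = nodes - (nodes + 22)
    width = nodes - 17
    if width == score:
        width = width - nodes
    else:
        cap = cap * print(nodes)
    return score

cap = cap * print(nodes)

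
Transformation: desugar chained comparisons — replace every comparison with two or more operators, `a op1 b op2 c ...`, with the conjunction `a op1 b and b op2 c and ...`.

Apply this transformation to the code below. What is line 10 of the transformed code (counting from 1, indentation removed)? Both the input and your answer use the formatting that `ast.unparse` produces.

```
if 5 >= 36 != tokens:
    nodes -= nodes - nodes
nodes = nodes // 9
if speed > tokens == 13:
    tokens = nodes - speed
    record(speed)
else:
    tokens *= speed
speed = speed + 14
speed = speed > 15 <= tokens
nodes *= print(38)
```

Transformed code:
if 5 >= 36 and 36 != tokens:
    nodes -= nodes - nodes
nodes = nodes // 9
if speed > tokens and tokens == 13:
    tokens = nodes - speed
    record(speed)
else:
    tokens *= speed
speed = speed + 14
speed = speed > 15 and 15 <= tokens
nodes *= print(38)

speed = speed > 15 and 15 <= tokens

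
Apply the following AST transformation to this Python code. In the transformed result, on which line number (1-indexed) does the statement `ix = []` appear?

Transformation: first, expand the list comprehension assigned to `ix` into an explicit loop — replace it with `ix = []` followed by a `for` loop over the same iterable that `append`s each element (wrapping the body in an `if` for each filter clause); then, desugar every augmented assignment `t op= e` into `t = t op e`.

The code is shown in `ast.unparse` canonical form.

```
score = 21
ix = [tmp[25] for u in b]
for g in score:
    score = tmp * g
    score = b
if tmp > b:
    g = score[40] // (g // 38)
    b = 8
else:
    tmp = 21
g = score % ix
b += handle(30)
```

Transformed code:
score = 21
ix = []
for u in b:
    ix.append(tmp[25])
for g in score:
    score = tmp * g
    score = b
if tmp > b:
    g = score[40] // (g // 38)
    b = 8
else:
    tmp = 21
g = score % ix
b = b + handle(30)

2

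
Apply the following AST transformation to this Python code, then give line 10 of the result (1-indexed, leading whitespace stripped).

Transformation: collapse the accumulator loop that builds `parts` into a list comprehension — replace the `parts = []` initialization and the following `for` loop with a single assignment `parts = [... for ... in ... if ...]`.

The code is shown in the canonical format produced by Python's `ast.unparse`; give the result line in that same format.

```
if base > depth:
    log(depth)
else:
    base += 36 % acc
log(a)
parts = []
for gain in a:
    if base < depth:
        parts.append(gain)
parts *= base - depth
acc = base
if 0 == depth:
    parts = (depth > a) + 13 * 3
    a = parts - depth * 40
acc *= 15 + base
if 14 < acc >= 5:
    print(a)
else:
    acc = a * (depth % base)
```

Transformed code:
if base > depth:
    log(depth)
else:
    base += 36 % acc
log(a)
parts = [gain for gain in a if base < depth]
parts *= base - depth
acc = base
if 0 == depth:
    parts = (depth > a) + 13 * 3
    a = parts - depth * 40
acc *= 15 + base
if 14 < acc >= 5:
    print(a)
else:
    acc = a * (depth % base)

parts = (depth > a) + 13 * 3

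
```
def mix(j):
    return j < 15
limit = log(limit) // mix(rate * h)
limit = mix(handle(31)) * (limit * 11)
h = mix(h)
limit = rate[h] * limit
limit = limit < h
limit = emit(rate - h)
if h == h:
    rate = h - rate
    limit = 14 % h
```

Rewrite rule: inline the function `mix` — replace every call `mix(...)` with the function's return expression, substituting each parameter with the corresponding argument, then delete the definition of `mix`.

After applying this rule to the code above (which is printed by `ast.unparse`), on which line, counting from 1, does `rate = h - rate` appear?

Transformed code:
limit = log(limit) // (rate * h < 15)
limit = (handle(31) < 15) * (limit * 11)
h = h < 15
limit = rate[h] * limit
limit = limit < h
limit = emit(rate - h)
if h == h:
    rate = h - rate
    limit = 14 % h

8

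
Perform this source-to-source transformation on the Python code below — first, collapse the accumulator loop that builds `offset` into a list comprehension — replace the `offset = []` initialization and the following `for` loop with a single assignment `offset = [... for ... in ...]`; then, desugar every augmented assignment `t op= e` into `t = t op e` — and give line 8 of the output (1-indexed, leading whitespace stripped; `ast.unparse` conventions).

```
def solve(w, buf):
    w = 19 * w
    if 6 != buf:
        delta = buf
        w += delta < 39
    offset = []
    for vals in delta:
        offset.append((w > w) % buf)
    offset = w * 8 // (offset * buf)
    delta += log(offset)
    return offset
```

delta = delta + log(offset)

Transformed code:
def solve(w, buf):
    w = 19 * w
    if 6 != buf:
        delta = buf
        w = w + (delta < 39)
    offset = [(w > w) % buf for vals in delta]
    offset = w * 8 // (offset * buf)
    delta = delta + log(offset)
    return offset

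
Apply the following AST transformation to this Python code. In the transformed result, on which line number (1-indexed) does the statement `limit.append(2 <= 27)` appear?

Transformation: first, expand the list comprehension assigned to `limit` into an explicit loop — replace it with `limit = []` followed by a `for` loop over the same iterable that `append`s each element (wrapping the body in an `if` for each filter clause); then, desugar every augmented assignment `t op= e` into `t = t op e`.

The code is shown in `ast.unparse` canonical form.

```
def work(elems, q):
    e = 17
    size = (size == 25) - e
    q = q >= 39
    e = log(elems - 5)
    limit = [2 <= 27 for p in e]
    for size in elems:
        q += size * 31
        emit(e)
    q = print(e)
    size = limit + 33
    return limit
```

Transformed code:
def work(elems, q):
    e = 17
    size = (size == 25) - e
    q = q >= 39
    e = log(elems - 5)
    limit = []
    for p in e:
        limit.append(2 <= 27)
    for size in elems:
        q = q + size * 31
        emit(e)
    q = print(e)
    size = limit + 33
    return limit

8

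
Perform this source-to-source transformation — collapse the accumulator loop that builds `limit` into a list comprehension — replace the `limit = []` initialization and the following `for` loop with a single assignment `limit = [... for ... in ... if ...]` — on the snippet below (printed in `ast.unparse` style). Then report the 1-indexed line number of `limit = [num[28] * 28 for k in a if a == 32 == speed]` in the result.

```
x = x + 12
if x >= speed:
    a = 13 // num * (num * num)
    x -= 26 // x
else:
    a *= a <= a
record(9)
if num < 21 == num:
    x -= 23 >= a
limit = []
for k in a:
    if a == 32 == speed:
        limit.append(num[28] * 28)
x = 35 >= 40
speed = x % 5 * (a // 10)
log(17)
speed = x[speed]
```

10

Transformed code:
x = x + 12
if x >= speed:
    a = 13 // num * (num * num)
    x -= 26 // x
else:
    a *= a <= a
record(9)
if num < 21 == num:
    x -= 23 >= a
limit = [num[28] * 28 for k in a if a == 32 == speed]
x = 35 >= 40
speed = x % 5 * (a // 10)
log(17)
speed = x[speed]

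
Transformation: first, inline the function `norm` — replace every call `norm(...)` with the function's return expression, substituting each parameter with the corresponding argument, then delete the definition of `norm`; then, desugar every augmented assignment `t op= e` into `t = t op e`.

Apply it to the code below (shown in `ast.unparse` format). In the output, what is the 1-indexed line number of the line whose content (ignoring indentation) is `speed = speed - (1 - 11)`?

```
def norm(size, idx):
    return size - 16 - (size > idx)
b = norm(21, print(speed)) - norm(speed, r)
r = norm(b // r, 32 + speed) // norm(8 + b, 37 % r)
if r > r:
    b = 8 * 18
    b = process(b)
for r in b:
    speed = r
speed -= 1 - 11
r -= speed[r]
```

8

Transformed code:
b = 21 - 16 - (21 > print(speed)) - (speed - 16 - (speed > r))
r = (b // r - 16 - (b // r > 32 + speed)) // (8 + b - 16 - (8 + b > 37 % r))
if r > r:
    b = 8 * 18
    b = process(b)
for r in b:
    speed = r
speed = speed - (1 - 11)
r = r - speed[r]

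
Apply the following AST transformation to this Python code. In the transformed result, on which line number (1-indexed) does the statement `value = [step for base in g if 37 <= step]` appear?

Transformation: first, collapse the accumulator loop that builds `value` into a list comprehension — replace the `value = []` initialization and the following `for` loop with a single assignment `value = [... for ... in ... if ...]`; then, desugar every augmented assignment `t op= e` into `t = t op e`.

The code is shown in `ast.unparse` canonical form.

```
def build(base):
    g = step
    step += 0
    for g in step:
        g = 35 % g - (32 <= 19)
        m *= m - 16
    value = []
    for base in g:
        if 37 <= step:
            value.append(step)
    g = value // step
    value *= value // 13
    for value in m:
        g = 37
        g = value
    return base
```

Transformed code:
def build(base):
    g = step
    step = step + 0
    for g in step:
        g = 35 % g - (32 <= 19)
        m = m * (m - 16)
    value = [step for base in g if 37 <= step]
    g = value // step
    value = value * (value // 13)
    for value in m:
        g = 37
        g = value
    return base

7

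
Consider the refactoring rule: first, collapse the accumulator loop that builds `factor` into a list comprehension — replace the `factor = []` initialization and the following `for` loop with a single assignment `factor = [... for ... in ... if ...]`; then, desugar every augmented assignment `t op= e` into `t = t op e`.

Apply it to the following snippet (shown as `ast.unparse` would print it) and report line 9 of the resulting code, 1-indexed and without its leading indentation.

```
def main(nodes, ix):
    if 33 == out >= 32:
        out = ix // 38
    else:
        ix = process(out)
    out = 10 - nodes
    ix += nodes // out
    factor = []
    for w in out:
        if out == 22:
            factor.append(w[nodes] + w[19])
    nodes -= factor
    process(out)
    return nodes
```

Transformed code:
def main(nodes, ix):
    if 33 == out >= 32:
        out = ix // 38
    else:
        ix = process(out)
    out = 10 - nodes
    ix = ix + nodes // out
    factor = [w[nodes] + w[19] for w in out if out == 22]
    nodes = nodes - factor
    process(out)
    return nodes

nodes = nodes - factor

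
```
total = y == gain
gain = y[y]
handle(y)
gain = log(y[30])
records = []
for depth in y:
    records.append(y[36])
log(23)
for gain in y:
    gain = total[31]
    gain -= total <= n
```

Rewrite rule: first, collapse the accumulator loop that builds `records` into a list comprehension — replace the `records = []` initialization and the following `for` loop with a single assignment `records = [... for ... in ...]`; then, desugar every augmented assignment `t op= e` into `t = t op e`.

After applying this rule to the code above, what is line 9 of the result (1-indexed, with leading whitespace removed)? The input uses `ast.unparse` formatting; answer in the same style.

Transformed code:
total = y == gain
gain = y[y]
handle(y)
gain = log(y[30])
records = [y[36] for depth in y]
log(23)
for gain in y:
    gain = total[31]
    gain = gain - (total <= n)

gain = gain - (total <= n)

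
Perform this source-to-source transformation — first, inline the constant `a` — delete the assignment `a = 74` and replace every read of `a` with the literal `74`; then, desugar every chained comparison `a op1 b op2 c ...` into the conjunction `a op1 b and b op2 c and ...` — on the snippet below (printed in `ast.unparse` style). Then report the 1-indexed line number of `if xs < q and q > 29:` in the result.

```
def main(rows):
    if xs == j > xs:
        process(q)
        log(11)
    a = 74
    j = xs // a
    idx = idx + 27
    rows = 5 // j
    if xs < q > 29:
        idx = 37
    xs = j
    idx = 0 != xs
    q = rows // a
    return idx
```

8

Transformed code:
def main(rows):
    if xs == j and j > xs:
        process(q)
        log(11)
    j = xs // 74
    idx = idx + 27
    rows = 5 // j
    if xs < q and q > 29:
        idx = 37
    xs = j
    idx = 0 != xs
    q = rows // 74
    return idx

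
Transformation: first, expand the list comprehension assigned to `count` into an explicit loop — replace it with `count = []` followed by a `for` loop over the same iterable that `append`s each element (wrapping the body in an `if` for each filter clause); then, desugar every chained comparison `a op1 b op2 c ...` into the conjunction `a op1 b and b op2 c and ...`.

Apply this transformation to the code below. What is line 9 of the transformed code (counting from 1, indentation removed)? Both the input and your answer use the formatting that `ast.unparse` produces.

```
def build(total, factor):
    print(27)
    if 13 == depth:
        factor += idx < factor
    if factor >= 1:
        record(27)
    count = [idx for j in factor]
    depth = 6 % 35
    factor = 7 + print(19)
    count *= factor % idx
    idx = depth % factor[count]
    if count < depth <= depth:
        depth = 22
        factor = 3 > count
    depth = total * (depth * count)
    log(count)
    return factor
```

count.append(idx)

Transformed code:
def build(total, factor):
    print(27)
    if 13 == depth:
        factor += idx < factor
    if factor >= 1:
        record(27)
    count = []
    for j in factor:
        count.append(idx)
    depth = 6 % 35
    factor = 7 + print(19)
    count *= factor % idx
    idx = depth % factor[count]
    if count < depth and depth <= depth:
        depth = 22
        factor = 3 > count
    depth = total * (depth * count)
    log(count)
    return factor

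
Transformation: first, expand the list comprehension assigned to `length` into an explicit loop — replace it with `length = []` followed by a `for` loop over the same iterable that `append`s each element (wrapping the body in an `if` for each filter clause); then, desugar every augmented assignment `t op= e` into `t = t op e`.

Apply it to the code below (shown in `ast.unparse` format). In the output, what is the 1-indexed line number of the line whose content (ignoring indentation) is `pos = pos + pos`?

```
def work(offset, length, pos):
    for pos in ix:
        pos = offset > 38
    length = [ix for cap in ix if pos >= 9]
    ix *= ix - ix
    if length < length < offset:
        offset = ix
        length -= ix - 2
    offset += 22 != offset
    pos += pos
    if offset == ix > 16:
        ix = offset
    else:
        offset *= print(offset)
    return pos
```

13

Transformed code:
def work(offset, length, pos):
    for pos in ix:
        pos = offset > 38
    length = []
    for cap in ix:
        if pos >= 9:
            length.append(ix)
    ix = ix * (ix - ix)
    if length < length < offset:
        offset = ix
        length = length - (ix - 2)
    offset = offset + (22 != offset)
    pos = pos + pos
    if offset == ix > 16:
        ix = offset
    else:
        offset = offset * print(offset)
    return pos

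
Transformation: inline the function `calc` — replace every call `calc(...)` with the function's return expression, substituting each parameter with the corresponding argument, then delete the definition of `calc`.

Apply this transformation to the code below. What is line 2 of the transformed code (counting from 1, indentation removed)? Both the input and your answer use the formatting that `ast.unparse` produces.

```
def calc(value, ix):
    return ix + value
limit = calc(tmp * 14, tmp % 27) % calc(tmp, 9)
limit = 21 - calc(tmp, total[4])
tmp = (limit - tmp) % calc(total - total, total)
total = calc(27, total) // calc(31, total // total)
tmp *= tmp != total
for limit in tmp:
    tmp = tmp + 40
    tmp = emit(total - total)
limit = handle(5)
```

limit = 21 - (total[4] + tmp)

Transformed code:
limit = (tmp % 27 + tmp * 14) % (9 + tmp)
limit = 21 - (total[4] + tmp)
tmp = (limit - tmp) % (total + (total - total))
total = (total + 27) // (total // total + 31)
tmp *= tmp != total
for limit in tmp:
    tmp = tmp + 40
    tmp = emit(total - total)
limit = handle(5)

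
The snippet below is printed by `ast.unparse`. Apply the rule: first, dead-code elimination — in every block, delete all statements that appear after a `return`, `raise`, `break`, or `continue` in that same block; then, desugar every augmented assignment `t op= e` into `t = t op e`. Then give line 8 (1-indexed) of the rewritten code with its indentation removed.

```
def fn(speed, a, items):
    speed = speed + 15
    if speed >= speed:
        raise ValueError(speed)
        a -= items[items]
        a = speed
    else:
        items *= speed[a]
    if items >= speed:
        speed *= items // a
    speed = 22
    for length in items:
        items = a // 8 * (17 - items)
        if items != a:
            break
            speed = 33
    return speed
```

speed = speed * (items // a)

Transformed code:
def fn(speed, a, items):
    speed = speed + 15
    if speed >= speed:
        raise ValueError(speed)
    else:
        items = items * speed[a]
    if items >= speed:
        speed = speed * (items // a)
    speed = 22
    for length in items:
        items = a // 8 * (17 - items)
        if items != a:
            break
    return speed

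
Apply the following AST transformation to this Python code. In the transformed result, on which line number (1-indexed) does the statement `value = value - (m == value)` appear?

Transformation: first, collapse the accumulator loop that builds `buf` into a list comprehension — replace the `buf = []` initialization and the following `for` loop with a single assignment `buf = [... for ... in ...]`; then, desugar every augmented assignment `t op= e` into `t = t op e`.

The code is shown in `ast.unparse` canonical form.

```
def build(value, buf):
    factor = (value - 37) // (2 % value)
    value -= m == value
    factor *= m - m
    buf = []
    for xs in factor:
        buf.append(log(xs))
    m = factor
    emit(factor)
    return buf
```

3

Transformed code:
def build(value, buf):
    factor = (value - 37) // (2 % value)
    value = value - (m == value)
    factor = factor * (m - m)
    buf = [log(xs) for xs in factor]
    m = factor
    emit(factor)
    return buf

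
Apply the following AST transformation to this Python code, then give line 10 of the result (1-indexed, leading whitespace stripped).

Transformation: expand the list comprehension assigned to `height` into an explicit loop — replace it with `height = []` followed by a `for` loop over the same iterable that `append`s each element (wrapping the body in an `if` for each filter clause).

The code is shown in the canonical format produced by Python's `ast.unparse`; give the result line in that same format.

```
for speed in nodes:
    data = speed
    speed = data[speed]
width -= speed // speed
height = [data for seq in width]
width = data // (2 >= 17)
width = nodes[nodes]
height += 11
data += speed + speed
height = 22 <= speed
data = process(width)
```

height += 11

Transformed code:
for speed in nodes:
    data = speed
    speed = data[speed]
width -= speed // speed
height = []
for seq in width:
    height.append(data)
width = data // (2 >= 17)
width = nodes[nodes]
height += 11
data += speed + speed
height = 22 <= speed
data = process(width)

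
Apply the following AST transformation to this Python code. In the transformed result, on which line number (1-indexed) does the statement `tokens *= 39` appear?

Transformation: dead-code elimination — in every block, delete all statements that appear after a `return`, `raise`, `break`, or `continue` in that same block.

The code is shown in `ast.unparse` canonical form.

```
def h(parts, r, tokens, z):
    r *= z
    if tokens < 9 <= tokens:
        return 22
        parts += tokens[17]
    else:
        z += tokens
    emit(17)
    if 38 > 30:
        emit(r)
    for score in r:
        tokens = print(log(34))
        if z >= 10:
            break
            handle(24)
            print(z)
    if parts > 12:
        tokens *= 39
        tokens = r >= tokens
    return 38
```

Transformed code:
def h(parts, r, tokens, z):
    r *= z
    if tokens < 9 <= tokens:
        return 22
    else:
        z += tokens
    emit(17)
    if 38 > 30:
        emit(r)
    for score in r:
        tokens = print(log(34))
        if z >= 10:
            break
    if parts > 12:
        tokens *= 39
        tokens = r >= tokens
    return 38

15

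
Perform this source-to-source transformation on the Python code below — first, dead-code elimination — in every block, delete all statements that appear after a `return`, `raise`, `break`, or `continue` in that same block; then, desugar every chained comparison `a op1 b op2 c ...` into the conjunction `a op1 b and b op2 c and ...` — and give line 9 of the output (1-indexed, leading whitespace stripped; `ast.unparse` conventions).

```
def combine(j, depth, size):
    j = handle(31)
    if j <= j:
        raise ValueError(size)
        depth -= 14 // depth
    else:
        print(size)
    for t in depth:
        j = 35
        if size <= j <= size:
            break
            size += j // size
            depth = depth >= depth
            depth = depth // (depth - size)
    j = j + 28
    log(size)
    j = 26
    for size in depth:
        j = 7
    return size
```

if size <= j and j <= size:

Transformed code:
def combine(j, depth, size):
    j = handle(31)
    if j <= j:
        raise ValueError(size)
    else:
        print(size)
    for t in depth:
        j = 35
        if size <= j and j <= size:
            break
    j = j + 28
    log(size)
    j = 26
    for size in depth:
        j = 7
    return size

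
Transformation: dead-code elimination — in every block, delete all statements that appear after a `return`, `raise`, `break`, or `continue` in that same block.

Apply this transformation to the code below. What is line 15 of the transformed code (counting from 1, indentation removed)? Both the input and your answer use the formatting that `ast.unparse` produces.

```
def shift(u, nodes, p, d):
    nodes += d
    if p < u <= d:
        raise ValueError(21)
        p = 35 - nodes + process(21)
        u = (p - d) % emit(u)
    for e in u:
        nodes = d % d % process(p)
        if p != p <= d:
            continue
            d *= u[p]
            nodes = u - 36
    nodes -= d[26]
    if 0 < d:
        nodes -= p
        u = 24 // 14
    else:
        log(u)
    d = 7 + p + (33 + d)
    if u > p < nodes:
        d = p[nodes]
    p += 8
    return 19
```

d = 7 + p + (33 + d)

Transformed code:
def shift(u, nodes, p, d):
    nodes += d
    if p < u <= d:
        raise ValueError(21)
    for e in u:
        nodes = d % d % process(p)
        if p != p <= d:
            continue
    nodes -= d[26]
    if 0 < d:
        nodes -= p
        u = 24 // 14
    else:
        log(u)
    d = 7 + p + (33 + d)
    if u > p < nodes:
        d = p[nodes]
    p += 8
    return 19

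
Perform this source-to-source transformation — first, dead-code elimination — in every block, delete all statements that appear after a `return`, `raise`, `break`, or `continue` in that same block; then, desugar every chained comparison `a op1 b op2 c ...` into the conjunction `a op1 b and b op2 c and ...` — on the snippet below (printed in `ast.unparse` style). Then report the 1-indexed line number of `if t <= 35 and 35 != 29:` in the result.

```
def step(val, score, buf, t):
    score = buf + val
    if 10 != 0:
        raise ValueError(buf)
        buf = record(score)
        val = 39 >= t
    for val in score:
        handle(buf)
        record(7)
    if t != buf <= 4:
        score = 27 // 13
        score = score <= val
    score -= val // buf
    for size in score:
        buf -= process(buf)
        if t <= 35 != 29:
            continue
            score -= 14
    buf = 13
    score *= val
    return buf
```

14

Transformed code:
def step(val, score, buf, t):
    score = buf + val
    if 10 != 0:
        raise ValueError(buf)
    for val in score:
        handle(buf)
        record(7)
    if t != buf and buf <= 4:
        score = 27 // 13
        score = score <= val
    score -= val // buf
    for size in score:
        buf -= process(buf)
        if t <= 35 and 35 != 29:
            continue
    buf = 13
    score *= val
    return buf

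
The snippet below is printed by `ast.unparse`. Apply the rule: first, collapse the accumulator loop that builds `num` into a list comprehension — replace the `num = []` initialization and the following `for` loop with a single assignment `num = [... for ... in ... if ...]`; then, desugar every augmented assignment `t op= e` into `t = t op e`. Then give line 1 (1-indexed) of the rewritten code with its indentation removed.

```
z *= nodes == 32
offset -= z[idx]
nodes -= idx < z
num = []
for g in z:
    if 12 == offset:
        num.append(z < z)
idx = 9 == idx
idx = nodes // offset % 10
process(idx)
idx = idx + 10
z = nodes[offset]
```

z = z * (nodes == 32)

Transformed code:
z = z * (nodes == 32)
offset = offset - z[idx]
nodes = nodes - (idx < z)
num = [z < z for g in z if 12 == offset]
idx = 9 == idx
idx = nodes // offset % 10
process(idx)
idx = idx + 10
z = nodes[offset]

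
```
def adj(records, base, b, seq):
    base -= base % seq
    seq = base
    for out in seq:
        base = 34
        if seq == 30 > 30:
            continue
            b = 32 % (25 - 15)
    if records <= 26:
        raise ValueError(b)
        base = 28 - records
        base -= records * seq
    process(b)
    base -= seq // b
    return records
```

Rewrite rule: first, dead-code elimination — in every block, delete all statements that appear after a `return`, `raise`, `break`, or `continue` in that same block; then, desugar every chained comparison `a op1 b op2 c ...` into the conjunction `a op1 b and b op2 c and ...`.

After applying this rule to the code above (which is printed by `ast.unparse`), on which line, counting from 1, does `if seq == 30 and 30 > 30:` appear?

6

Transformed code:
def adj(records, base, b, seq):
    base -= base % seq
    seq = base
    for out in seq:
        base = 34
        if seq == 30 and 30 > 30:
            continue
    if records <= 26:
        raise ValueError(b)
    process(b)
    base -= seq // b
    return records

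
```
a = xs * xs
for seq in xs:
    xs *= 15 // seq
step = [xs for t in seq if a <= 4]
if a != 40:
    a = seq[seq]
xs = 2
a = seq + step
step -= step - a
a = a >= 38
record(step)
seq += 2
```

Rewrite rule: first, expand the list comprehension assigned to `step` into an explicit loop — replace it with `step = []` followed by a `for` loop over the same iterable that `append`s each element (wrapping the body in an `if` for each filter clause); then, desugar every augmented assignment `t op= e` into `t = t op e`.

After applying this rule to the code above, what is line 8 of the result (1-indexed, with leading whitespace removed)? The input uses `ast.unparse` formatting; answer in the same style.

if a != 40:

Transformed code:
a = xs * xs
for seq in xs:
    xs = xs * (15 // seq)
step = []
for t in seq:
    if a <= 4:
        step.append(xs)
if a != 40:
    a = seq[seq]
xs = 2
a = seq + step
step = step - (step - a)
a = a >= 38
record(step)
seq = seq + 2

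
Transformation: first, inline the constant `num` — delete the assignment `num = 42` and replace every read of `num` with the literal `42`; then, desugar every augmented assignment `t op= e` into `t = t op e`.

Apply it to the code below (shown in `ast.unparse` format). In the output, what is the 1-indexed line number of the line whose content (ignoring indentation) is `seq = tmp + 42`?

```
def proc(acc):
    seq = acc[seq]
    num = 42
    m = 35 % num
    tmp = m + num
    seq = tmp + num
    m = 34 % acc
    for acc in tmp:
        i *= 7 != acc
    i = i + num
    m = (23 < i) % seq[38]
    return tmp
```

5

Transformed code:
def proc(acc):
    seq = acc[seq]
    m = 35 % 42
    tmp = m + 42
    seq = tmp + 42
    m = 34 % acc
    for acc in tmp:
        i = i * (7 != acc)
    i = i + 42
    m = (23 < i) % seq[38]
    return tmp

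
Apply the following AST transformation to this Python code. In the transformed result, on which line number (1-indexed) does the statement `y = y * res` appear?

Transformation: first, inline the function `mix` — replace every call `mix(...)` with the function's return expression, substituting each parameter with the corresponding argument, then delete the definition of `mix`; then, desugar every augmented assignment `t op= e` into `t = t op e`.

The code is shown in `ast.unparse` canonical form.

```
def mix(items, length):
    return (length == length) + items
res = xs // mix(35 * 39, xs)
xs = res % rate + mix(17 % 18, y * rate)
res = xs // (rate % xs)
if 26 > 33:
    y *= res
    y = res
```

Transformed code:
res = xs // ((xs == xs) + 35 * 39)
xs = res % rate + ((y * rate == y * rate) + 17 % 18)
res = xs // (rate % xs)
if 26 > 33:
    y = y * res
    y = res

5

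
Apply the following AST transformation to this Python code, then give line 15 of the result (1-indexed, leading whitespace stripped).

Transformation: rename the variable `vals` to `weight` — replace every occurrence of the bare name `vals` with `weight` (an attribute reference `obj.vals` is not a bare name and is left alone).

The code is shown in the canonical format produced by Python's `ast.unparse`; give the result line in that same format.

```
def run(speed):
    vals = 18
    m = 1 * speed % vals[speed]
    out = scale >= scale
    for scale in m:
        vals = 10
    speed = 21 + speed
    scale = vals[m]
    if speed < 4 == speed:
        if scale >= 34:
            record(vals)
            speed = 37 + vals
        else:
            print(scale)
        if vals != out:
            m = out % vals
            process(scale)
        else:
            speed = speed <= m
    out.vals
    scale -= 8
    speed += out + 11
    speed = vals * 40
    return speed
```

Transformed code:
def run(speed):
    weight = 18
    m = 1 * speed % weight[speed]
    out = scale >= scale
    for scale in m:
        weight = 10
    speed = 21 + speed
    scale = weight[m]
    if speed < 4 == speed:
        if scale >= 34:
            record(weight)
            speed = 37 + weight
        else:
            print(scale)
        if weight != out:
            m = out % weight
            process(scale)
        else:
            speed = speed <= m
    out.vals
    scale -= 8
    speed += out + 11
    speed = weight * 40
    return speed

if weight != out:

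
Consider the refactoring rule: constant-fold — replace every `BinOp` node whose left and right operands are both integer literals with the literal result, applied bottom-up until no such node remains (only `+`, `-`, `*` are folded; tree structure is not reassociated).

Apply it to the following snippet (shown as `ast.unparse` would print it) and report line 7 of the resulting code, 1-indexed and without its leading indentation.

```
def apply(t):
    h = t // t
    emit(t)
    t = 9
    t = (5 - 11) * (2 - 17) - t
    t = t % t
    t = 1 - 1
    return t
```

t = 0

Transformed code:
def apply(t):
    h = t // t
    emit(t)
    t = 9
    t = 90 - t
    t = t % t
    t = 0
    return t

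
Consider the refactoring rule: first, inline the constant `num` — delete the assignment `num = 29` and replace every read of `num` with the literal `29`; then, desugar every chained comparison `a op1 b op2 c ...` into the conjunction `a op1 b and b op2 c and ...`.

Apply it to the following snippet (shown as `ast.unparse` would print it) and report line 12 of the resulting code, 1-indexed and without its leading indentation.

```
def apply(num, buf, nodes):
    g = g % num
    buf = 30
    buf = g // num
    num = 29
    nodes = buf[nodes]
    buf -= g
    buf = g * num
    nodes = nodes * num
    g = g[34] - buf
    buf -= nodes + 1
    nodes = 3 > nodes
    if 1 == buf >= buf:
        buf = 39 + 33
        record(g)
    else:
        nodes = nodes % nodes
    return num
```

Transformed code:
def apply(num, buf, nodes):
    g = g % 29
    buf = 30
    buf = g // 29
    nodes = buf[nodes]
    buf -= g
    buf = g * 29
    nodes = nodes * 29
    g = g[34] - buf
    buf -= nodes + 1
    nodes = 3 > nodes
    if 1 == buf and buf >= buf:
        buf = 39 + 33
        record(g)
    else:
        nodes = nodes % nodes
    return 29

if 1 == buf and buf >= buf:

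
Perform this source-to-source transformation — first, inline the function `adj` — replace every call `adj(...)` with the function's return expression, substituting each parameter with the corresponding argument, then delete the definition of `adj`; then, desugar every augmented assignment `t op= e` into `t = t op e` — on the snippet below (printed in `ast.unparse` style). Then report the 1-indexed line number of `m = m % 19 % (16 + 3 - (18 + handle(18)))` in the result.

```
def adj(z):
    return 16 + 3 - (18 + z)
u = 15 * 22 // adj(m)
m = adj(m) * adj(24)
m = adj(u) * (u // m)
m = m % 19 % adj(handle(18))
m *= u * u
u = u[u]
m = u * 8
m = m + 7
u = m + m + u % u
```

4

Transformed code:
u = 15 * 22 // (16 + 3 - (18 + m))
m = (16 + 3 - (18 + m)) * (16 + 3 - (18 + 24))
m = (16 + 3 - (18 + u)) * (u // m)
m = m % 19 % (16 + 3 - (18 + handle(18)))
m = m * (u * u)
u = u[u]
m = u * 8
m = m + 7
u = m + m + u % u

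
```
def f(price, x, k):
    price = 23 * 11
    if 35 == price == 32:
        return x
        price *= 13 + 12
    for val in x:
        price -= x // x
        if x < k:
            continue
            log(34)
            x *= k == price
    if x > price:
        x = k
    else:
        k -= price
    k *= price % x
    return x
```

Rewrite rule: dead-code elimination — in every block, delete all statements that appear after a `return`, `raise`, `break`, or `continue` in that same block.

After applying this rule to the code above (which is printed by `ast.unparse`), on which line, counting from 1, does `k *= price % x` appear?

Transformed code:
def f(price, x, k):
    price = 23 * 11
    if 35 == price == 32:
        return x
    for val in x:
        price -= x // x
        if x < k:
            continue
    if x > price:
        x = k
    else:
        k -= price
    k *= price % x
    return x

13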